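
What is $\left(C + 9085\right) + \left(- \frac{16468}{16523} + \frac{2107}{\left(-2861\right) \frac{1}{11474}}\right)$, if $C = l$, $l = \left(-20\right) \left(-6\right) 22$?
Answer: $\frac{154765249213}{47272303} \approx 3273.9$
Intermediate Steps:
$l = 2640$ ($l = 120 \cdot 22 = 2640$)
$C = 2640$
$\left(C + 9085\right) + \left(- \frac{16468}{16523} + \frac{2107}{\left(-2861\right) \frac{1}{11474}}\right) = \left(2640 + 9085\right) + \left(- \frac{16468}{16523} + \frac{2107}{\left(-2861\right) \frac{1}{11474}}\right) = 11725 + \left(\left(-16468\right) \frac{1}{16523} + \frac{2107}{\left(-2861\right) \frac{1}{11474}}\right) = 11725 + \left(- \frac{16468}{16523} + \frac{2107}{- \frac{2861}{11474}}\right) = 11725 + \left(- \frac{16468}{16523} + 2107 \left(- \frac{11474}{2861}\right)\right) = 11725 - \frac{399502503462}{47272303} = \frac{154765249213}{47272303}$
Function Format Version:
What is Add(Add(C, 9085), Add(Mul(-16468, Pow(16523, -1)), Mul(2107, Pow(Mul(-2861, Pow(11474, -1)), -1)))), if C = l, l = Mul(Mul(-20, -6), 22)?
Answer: Rational(154765249213, 47272303) ≈ 3273.9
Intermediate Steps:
l = 2640 (l = Mul(120, 22) = 2640)
C = 2640
Add(Add(C, 9085), Add(Mul(-16468, Pow(16523, -1)), Mul(2107, Pow(Mul(-2861, Pow(11474, -1)), -1)))) = Add(Add(2640, 9085), Add(Mul(-16468, Pow(16523, -1)), Mul(2107, Pow(Mul(-2861, Pow(11474, -1)), -1)))) = Add(11725, Add(Mul(-16468, Rational(1, 16523)), Mul(2107, Pow(Mul(-2861, Rational(1, 11474)), -1)))) = Add(11725, Add(Rational(-16468, 16523), Mul(2107, Pow(Rational(-2861, 11474), -1)))) = Add(11725, Add(Rational(-16468, 16523), Mul(2107, Rational(-11474, 2861)))) = Add(11725, Add(Rational(-16468, 16523), Rational(-24175718, 2861))) = Add(11725, Rational(-399502503462, 47272303)) = Rational(154765249213, 47272303)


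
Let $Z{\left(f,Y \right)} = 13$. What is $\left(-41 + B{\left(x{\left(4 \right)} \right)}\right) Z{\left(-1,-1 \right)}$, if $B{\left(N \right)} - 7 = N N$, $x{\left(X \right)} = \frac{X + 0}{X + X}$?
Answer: $- \frac{1755}{4} \approx -438.75$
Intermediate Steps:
$x{\left(X \right)} = \frac{1}{2}$ ($x{\left(X \right)} = \frac{X}{2 X} = X \frac{1}{2 X} = \frac{1}{2}$)
$B{\left(N \right)} = 7 + N^{2}$ ($B{\left(N \right)} = 7 + N N = 7 + N^{2}$)
$\left(-41 + B{\left(x{\left(4 \right)} \right)}\right) Z{\left(-1,-1 \right)} = \left(-41 + \left(7 + \left(\frac{1}{2}\right)^{2}\right)\right) 13 = \left(-41 + \left(7 + \frac{1}{4}\right)\right) 13 = \left(-41 + \frac{29}{4}\right) 13 = \left(- \frac{135}{4}\right) 13 = - \frac{1755}{4}$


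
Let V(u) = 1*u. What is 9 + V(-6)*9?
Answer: -45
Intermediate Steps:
V(u) = u
9 + V(-6)*9 = 9 - 6*9 = 9 - 54 = -45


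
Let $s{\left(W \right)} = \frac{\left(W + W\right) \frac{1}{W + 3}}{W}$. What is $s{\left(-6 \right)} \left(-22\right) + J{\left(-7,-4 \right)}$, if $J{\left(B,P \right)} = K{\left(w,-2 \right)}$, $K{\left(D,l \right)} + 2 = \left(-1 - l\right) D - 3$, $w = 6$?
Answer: $\frac{47}{3} \approx 15.667$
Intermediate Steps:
$K{\left(D,l \right)} = -5 + D \left(-1 - l\right)$ ($K{\left(D,l \right)} = -2 + \left(\left(-1 - l\right) D - 3\right) = -2 + \left(D \left(-1 - l\right) - 3\right) = -2 + \left(-3 + D \left(-1 - l\right)\right) = -5 + D \left(-1 - l\right)$)
$J{\left(B,P \right)} = 1$ ($J{\left(B,P \right)} = -5 - 6 - 6 \left(-2\right) = -5 - 6 + 12 = 1$)
$s{\left(W \right)} = \frac{2}{3 + W}$ ($s{\left(W \right)} = \frac{2 W \frac{1}{3 + W}}{W} = \frac{2}{3 + W}$)
$s{\left(-6 \right)} \left(-22\right) + J{\left(-7,-4 \right)} = \frac{2}{3 - 6} \left(-22\right) + 1 = \frac{2}{-3} \left(-22\right) + 1 = 2 \left(- \frac{1}{3}\right) \left(-22\right) + 1 = \left(- \frac{2}{3}\right) \left(-22\right) + 1 = \frac{44}{3} + 1 = \frac{47}{3}$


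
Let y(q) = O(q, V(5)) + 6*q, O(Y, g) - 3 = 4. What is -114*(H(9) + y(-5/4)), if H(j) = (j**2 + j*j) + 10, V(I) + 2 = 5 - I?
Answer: -19551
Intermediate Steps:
V(I) = 3 - I (V(I) = -2 + (5 - I) = 3 - I)
H(j) = 10 + 2*j**2 (H(j) = (j**2 + j**2) + 10 = 2*j**2 + 10 = 10 + 2*j**2)
O(Y, g) = 7 (O(Y, g) = 3 + 4 = 7)
y(q) = 7 + 6*q
-114*(H(9) + y(-5/4)) = -114*((10 + 2*9**2) + (7 + 6*(-5/4))) = -114*((10 + 2*81) + (7 + 6*(-5*1/4))) = -114*((10 + 162) + (7 + 6*(-5/4))) = -114*(172 + (7 - 15/2)) = -114*(172 - 1/2) = -114*343/2 = -19551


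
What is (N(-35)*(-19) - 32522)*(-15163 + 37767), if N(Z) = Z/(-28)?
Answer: -735664133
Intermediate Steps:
N(Z) = -Z/28 (N(Z) = Z*(-1/28) = -Z/28)
(N(-35)*(-19) - 32522)*(-15163 + 37767) = (-1/28*(-35)*(-19) - 32522)*(-15163 + 37767) = ((5/4)*(-19) - 32522)*22604 = (-95/4 - 32522)*22604 = -130183/4*22604 = -735664133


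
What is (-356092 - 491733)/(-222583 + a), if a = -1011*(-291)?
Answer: -847825/71618 ≈ -11.838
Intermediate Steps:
a = 294201
(-356092 - 491733)/(-222583 + a) = (-356092 - 491733)/(-222583 + 294201) = -847825/71618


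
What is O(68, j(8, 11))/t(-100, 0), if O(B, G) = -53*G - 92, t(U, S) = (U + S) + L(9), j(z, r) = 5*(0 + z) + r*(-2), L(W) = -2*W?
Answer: 523/59 ≈ 8.8644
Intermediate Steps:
j(z, r) = -2*r + 5*z (j(z, r) = 5*z - 2*r = -2*r + 5*z)
t(U, S) = -18 + S + U (t(U, S) = (U + S) - 2*9 = (S + U) - 18 = -18 + S + U)
O(B, G) = -92 - 53*G
O(68, j(8, 11))/t(-100, 0) = (-92 - 53*(-2*11 + 5*8))/(-18 + 0 - 100) = (-92 - 53*(-22 + 40))/(-118) = (-92 - 53*18)*(-1/118) = (-92 - 954)*(-1/118) = -1046*(-1/118) = 523/59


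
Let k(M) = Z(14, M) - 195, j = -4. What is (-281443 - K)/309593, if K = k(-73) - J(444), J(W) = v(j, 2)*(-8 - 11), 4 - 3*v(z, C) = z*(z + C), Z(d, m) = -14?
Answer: -843626/928779 ≈ -0.90832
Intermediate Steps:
v(z, C) = 4/3 - z*(C + z)/3 (v(z, C) = 4/3 - z*(z + C)/3 = 4/3 - z*(C + z)/3)
k(M) = -209 (k(M) = -14 - 195 = -209)
J(W) = 76/3 (J(W) = (4/3 - ⅓*(-4)² - ⅓*2*(-4))*(-8 - 11) = (4/3 - ⅓*16 + 8/3)*(-19) = (4/3 - 16/3 + 8/3)*(-19) = -4/3*(-19) = 76/3)
K = -703/3 (K = -209 - 1*76/3 = -209 - 76/3 = -703/3 ≈ -234.33)
(-281443 - K)/309593 = (-281443 - 1*(-703/3))/309593 = (-281443 + 703/3)*(1/309593) = -843626/3*1/309593 = -843626/928779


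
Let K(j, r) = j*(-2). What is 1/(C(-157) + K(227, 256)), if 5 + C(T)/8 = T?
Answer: -1/1750 ≈ -0.00057143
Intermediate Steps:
K(j, r) = -2*j
C(T) = -40 + 8*T
1/(C(-157) + K(227, 256)) = 1/((-40 + 8*(-157)) - 2*227) = 1/((-40 - 1256) - 454) = 1/(-1296 - 454) = 1/(-1750) = -1/1750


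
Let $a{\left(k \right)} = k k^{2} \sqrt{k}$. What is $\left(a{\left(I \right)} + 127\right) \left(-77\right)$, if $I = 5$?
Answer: $-9779 - 9625 \sqrt{5} \approx -31301.0$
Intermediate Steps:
$a{\left(k \right)} = k^{\frac{7}{2}}$ ($a{\left(k \right)} = k^{3} \sqrt{k} = k^{\frac{7}{2}}$)
$\left(a{\left(I \right)} + 127\right) \left(-77\right) = \left(5^{\frac{7}{2}} + 127\right) \left(-77\right) = \left(125 \sqrt{5} + 127\right) \left(-77\right) = \left(127 + 125 \sqrt{5}\right) \left(-77\right) = -9779 - 9625 \sqrt{5}$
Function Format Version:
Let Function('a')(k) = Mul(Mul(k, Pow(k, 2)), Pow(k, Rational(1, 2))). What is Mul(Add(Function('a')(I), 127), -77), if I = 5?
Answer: Add(-9779, Mul(-9625, Pow(5, Rational(1, 2)))) ≈ -31301.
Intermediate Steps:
Function('a')(k) = Pow(k, Rational(7, 2)) (Function('a')(k) = Mul(Pow(k, 3), Pow(k, Rational(1, 2))) = Pow(k, Rational(7, 2)))
Mul(Add(Function('a')(I), 127), -77) = Mul(Add(Pow(5, Rational(7, 2)), 127), -77) = Mul(Add(Mul(125, Pow(5, Rational(1, 2))), 127), -77) = Mul(Add(127, Mul(125, Pow(5, Rational(1, 2)))), -77) = Add(-9779, Mul(-9625, Pow(5, Rational(1, 2))))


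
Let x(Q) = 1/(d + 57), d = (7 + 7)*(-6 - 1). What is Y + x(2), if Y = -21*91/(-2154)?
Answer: 25399/29438 ≈ 0.86280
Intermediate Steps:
Y = 637/718 (Y = -1911*(-1/2154) = 637/718 ≈ 0.88719)
d = -98 (d = 14*(-7) = -98)
x(Q) = -1/41 (x(Q) = 1/(-98 + 57) = 1/(-41) = -1/41)
Y + x(2) = 637/718 - 1/41 = 25399/29438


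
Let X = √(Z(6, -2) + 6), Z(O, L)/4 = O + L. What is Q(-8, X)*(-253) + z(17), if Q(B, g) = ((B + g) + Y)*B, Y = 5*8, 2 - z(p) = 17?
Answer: 64753 + 2024*√22 ≈ 74246.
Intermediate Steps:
z(p) = -15 (z(p) = 2 - 1*17 = 2 - 17 = -15)
Z(O, L) = 4*L + 4*O (Z(O, L) = 4*(O + L) = 4*(L + O) = 4*L + 4*O)
Y = 40
X = √22 (X = √((4*(-2) + 4*6) + 6) = √((-8 + 24) + 6) = √(16 + 6) = √22 ≈ 4.6904)
Q(B, g) = B*(40 + B + g) (Q(B, g) = ((B + g) + 40)*B = (40 + B + g)*B = B*(40 + B + g))
Q(-8, X)*(-253) + z(17) = -8*(40 - 8 + √22)*(-253) - 15 = -8*(32 + √22)*(-253) - 15 = (-256 - 8*√22)*(-253) - 15 = (64768 + 2024*√22) - 15 = 64753 + 2024*√22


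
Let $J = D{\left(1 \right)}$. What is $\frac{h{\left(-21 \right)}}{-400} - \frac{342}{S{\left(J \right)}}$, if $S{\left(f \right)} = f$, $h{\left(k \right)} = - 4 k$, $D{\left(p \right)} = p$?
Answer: $- \frac{34221}{100} \approx -342.21$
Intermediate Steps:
$J = 1$
$\frac{h{\left(-21 \right)}}{-400} - \frac{342}{S{\left(J \right)}} = \frac{\left(-4\right) \left(-21\right)}{-400} - \frac{342}{1} = 84 \left(- \frac{1}{400}\right) - 342 = - \frac{21}{100} - 342 = - \frac{34221}{100}$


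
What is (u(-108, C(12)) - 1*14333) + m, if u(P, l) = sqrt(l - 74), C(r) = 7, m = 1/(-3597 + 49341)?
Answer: -655648751/45744 + I*sqrt(67) ≈ -14333.0 + 8.1853*I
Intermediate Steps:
m = 1/45744 ≈ 2.1861e-5
u(P, l) = sqrt(-74 + l)
(u(-108, C(12)) - 1*14333) + m = (sqrt(-74 + 7) - 1*14333) + 1/45744 = (sqrt(-67) - 14333) + 1/45744 = (I*sqrt(67) - 14333) + 1/45744 = (-14333 + I*sqrt(67)) + 1/45744 = -655648751/45744 + I*sqrt(67)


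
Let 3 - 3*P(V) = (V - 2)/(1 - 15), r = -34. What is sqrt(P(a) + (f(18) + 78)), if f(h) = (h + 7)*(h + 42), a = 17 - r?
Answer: sqrt(56886)/6 ≈ 39.751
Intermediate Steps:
a = 51 (a = 17 - 1*(-34) = 17 + 34 = 51)
P(V) = 20/21 + V/42 (P(V) = 1 - (V - 2)/(3*(1 - 15)) = 1 - (-2 + V)/(3*(-14)) = 1 - (-2 + V)*(-1)/(3*14) = 1 - (1/7 - V/14)/3 = 1 + (-1/21 + V/42) = 20/21 + V/42)
f(h) = (7 + h)*(42 + h)
sqrt(P(a) + (f(18) + 78)) = sqrt((20/21 + (1/42)*51) + ((294 + 18**2 + 49*18) + 78)) = sqrt((20/21 + 17/14) + ((294 + 324 + 882) + 78)) = sqrt(13/6 + (1500 + 78)) = sqrt(13/6 + 1578) = sqrt(9481/6) = sqrt(56886)/6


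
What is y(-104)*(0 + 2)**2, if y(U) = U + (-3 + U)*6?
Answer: -2984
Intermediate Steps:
y(U) = -18 + 7*U (y(U) = U + (-18 + 6*U) = -18 + 7*U)
y(-104)*(0 + 2)**2 = (-18 + 7*(-104))*(0 + 2)**2 = (-18 - 728)*2**2 = -746*4 = -2984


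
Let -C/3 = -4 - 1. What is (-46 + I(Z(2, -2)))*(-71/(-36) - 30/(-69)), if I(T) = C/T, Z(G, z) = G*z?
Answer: -396607/3312 ≈ -119.75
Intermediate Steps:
C = 15 (C = -3*(-4 - 1) = -3*(-5) = 15)
I(T) = 15/T
(-46 + I(Z(2, -2)))*(-71/(-36) - 30/(-69)) = (-46 + 15/((2*(-2))))*(-71/(-36) - 30/(-69)) = (-46 + 15/(-4))*(-71*(-1/36) - 30*(-1/69)) = (-46 + 15*(-¼))*(71/36 + 10/23) = (-46 - 15/4)*(1993/828) = -199/4*1993/828 = -396607/3312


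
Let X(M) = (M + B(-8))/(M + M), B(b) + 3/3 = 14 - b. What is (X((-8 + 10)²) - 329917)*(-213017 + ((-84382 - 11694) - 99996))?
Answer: 1079713097679/8 ≈ 1.3496e+11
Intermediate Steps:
B(b) = 13 - b (B(b) = -1 + (14 - b) = 13 - b)
X(M) = (21 + M)/(2*M) (X(M) = (M + (13 - 1*(-8)))/(M + M) = (M + (13 + 8))/((2*M)) = (M + 21)*(1/(2*M)) = (21 + M)*(1/(2*M)) = (21 + M)/(2*M))
(X((-8 + 10)²) - 329917)*(-213017 + ((-84382 - 11694) - 99996)) = ((21 + (-8 + 10)²)/(2*((-8 + 10)²)) - 329917)*(-213017 + ((-84382 - 11694) - 99996)) = ((21 + 2²)/(2*(2²)) - 329917)*(-213017 + (-96076 - 99996)) = ((½)*(21 + 4)/4 - 329917)*(-213017 - 196072) = ((½)*(¼)*25 - 329917)*(-409089) = (25/8 - 329917)*(-409089) = -2639311/8*(-409089) = 1079713097679/8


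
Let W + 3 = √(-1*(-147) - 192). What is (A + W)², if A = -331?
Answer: 111511 - 2004*I*√5 ≈ 1.1151e+5 - 4481.1*I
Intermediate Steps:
W = -3 + 3*I*√5 (W = -3 + √(-1*(-147) - 192) = -3 + √(147 - 192) = -3 + √(-45) = -3 + 3*I*√5 ≈ -3.0 + 6.7082*I)
(A + W)² = (-331 + (-3 + 3*I*√5))² = (-334 + 3*I*√5)²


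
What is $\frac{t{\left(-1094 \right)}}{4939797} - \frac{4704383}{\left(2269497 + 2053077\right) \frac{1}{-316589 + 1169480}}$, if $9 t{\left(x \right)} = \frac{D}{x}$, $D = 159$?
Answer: $- \frac{1806930220868141311394}{1946648838063411} \approx -9.2823 \cdot 10^{5}$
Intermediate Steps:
$t{\left(x \right)} = \frac{53}{3 x}$ ($t{\left(x \right)} = \frac{159 \frac{1}{x}}{9} = \frac{53}{3 x}$)
$\frac{t{\left(-1094 \right)}}{4939797} - \frac{4704383}{\left(2269497 + 2053077\right) \frac{1}{-316589 + 1169480}} = \frac{\frac{53}{3} \frac{1}{-1094}}{4939797} - \frac{4704383}{\left(2269497 + 2053077\right) \frac{1}{-316589 + 1169480}} = \frac{53}{3} \left(- \frac{1}{1094}\right) \frac{1}{4939797} - \frac{4704383}{4322574 \cdot \frac{1}{852891}} = \left(- \frac{53}{3282}\right) \frac{1}{4939797} - \frac{4704383}{4322574 \cdot \frac{1}{852891}} = - \frac{53}{16212413754} - \frac{4704383}{\frac{1440858}{284297}} = - \frac{53}{16212413754} - \frac{1337441973751}{1440858} = - \frac{1806930220868141311394}{1946648838063411}$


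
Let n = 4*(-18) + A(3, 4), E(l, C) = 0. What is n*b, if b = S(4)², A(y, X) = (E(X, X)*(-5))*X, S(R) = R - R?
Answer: 0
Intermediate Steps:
S(R) = 0
A(y, X) = 0 (A(y, X) = (0*(-5))*X = 0*X = 0)
n = -72 (n = 4*(-18) + 0 = -72 + 0 = -72)
b = 0 (b = 0² = 0)
n*b = -72*0 = 0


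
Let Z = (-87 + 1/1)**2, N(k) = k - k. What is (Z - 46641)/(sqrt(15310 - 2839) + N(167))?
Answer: -39245*sqrt(12471)/12471 ≈ -351.43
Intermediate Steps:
N(k) = 0
Z = 7396 (Z = (-87 + 1)**2 = (-86)**2 = 7396)
(Z - 46641)/(sqrt(15310 - 2839) + N(167)) = (7396 - 46641)/(sqrt(15310 - 2839) + 0) = -39245/(sqrt(12471) + 0) = -39245*sqrt(12471)/12471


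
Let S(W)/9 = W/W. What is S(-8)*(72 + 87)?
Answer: 1431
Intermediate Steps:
S(W) = 9 (S(W) = 9*(W/W) = 9*1 = 9)
S(-8)*(72 + 87) = 9*(72 + 87) = 9*159 = 1431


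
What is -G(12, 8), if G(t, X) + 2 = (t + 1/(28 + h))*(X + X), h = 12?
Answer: -952/5 ≈ -190.40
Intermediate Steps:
G(t, X) = -2 + 2*X*(1/40 + t) (G(t, X) = -2 + (t + 1/(28 + 12))*(X + X) = -2 + (t + 1/40)*(2*X) = -2 + (1/40 + t)*(2*X) = -2 + 2*X*(1/40 + t))
-G(12, 8) = -(-2 + (1/20)*8 + 2*8*12) = -(-2 + ⅖ + 192) = -1*952/5 = -952/5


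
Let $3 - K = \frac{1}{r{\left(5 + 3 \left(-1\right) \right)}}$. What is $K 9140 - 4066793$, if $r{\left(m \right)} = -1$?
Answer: $-4030233$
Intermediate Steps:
$K = 4$ ($K = 3 - \frac{1}{-1} = 3 - -1 = 3 + 1 = 4$)
$K 9140 - 4066793 = 4 \cdot 9140 - 4066793 = 36560 - 4066793 = -4030233$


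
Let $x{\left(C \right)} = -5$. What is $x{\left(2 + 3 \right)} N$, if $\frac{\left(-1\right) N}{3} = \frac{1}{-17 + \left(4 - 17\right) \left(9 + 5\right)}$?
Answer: $- \frac{15}{199} \approx -0.075377$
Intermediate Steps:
$N = \frac{3}{199}$ ($N = - \frac{3}{-17 + \left(4 - 17\right) \left(9 + 5\right)} = - \frac{3}{-17 - 182} = - \frac{3}{-199} = \left(-3\right) \left(- \frac{1}{199}\right) = \frac{3}{199} \approx 0.015075$)
$x{\left(2 + 3 \right)} N = \left(-5\right) \frac{3}{199} = - \frac{15}{199}$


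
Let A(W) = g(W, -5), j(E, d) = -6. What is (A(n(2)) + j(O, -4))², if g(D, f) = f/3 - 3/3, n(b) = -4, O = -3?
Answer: 676/9 ≈ 75.111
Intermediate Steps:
g(D, f) = -1 + f/3 (g(D, f) = f*(⅓) - 3*⅓ = f/3 - 1 = -1 + f/3)
A(W) = -8/3 (A(W) = -1 + (⅓)*(-5) = -1 - 5/3 = -8/3)
(A(n(2)) + j(O, -4))² = (-8/3 - 6)² = (-26/3)² = 676/9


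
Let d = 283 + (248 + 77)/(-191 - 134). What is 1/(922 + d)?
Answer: 1/1204 ≈ 0.00083056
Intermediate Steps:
d = 282 (d = 283 + 325/(-325) = 283 + 325*(-1/325) = 283 - 1 = 282)
1/(922 + d) = 1/(922 + 282) = 1/1204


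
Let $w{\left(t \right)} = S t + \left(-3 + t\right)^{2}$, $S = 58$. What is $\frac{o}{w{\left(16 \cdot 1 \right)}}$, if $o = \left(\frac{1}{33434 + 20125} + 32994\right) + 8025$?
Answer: $\frac{2196936622}{58754223} \approx 37.392$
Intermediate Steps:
$w{\left(t \right)} = \left(-3 + t\right)^{2} + 58 t$ ($w{\left(t \right)} = 58 t + \left(-3 + t\right)^{2} = \left(-3 + t\right)^{2} + 58 t$)
$o = \frac{2196936622}{53559}$ ($o = \left(\frac{1}{53559} + 32994\right) + 8025 = \frac{1767125647}{53559} + 8025 = \frac{2196936622}{53559} \approx 41019.0$)
$\frac{o}{w{\left(16 \cdot 1 \right)}} = \frac{2196936622}{53559 \left(\left(-3 + 16 \cdot 1\right)^{2} + 58 \cdot 16 \cdot 1\right)} = \frac{2196936622}{53559 \left(\left(-3 + 16\right)^{2} + 58 \cdot 16\right)} = \frac{2196936622}{53559 \left(13^{2} + 928\right)} = \frac{2196936622}{53559 \left(169 + 928\right)} = \frac{2196936622}{53559 \cdot 1097} = \frac{2196936622}{53559} \cdot \frac{1}{1097} = \frac{2196936622}{58754223}$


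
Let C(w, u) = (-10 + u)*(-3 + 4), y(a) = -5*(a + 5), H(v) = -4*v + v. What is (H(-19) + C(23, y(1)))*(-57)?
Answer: -969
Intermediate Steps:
H(v) = -3*v
y(a) = -25 - 5*a (y(a) = -5*(5 + a) = -25 - 5*a)
C(w, u) = -10 + u (C(w, u) = (-10 + u)*1 = -10 + u)
(H(-19) + C(23, y(1)))*(-57) = (-3*(-19) + (-10 + (-25 - 5*1)))*(-57) = (57 + (-10 + (-25 - 5)))*(-57) = (57 + (-10 - 30))*(-57) = (57 - 40)*(-57) = 17*(-57) = -969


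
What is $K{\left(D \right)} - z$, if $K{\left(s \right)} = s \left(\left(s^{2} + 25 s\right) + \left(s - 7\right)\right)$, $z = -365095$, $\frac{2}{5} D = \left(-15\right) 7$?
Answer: $- \frac{127435165}{8} \approx -1.5929 \cdot 10^{7}$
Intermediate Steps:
$D = - \frac{525}{2}$ ($D = \frac{5 \left(\left(-15\right) 7\right)}{2} = \frac{5}{2} \left(-105\right) = - \frac{525}{2} \approx -262.5$)
$K{\left(s \right)} = s \left(-7 + s^{2} + 26 s\right)$ ($K{\left(s \right)} = s \left(\left(s^{2} + 25 s\right) + \left(s - 7\right)\right) = s \left(\left(s^{2} + 25 s\right) + \left(-7 + s\right)\right) = s \left(-7 + s^{2} + 26 s\right)$)
$K{\left(D \right)} - z = - \frac{525 \left(-7 + \left(- \frac{525}{2}\right)^{2} + 26 \left(- \frac{525}{2}\right)\right)}{2} - -365095 = - \frac{525 \left(-7 + \frac{275625}{4} - 6825\right)}{2} + 365095 = \left(- \frac{525}{2}\right) \frac{248297}{4} + 365095 = - \frac{130355925}{8} + 365095 = - \frac{127435165}{8}$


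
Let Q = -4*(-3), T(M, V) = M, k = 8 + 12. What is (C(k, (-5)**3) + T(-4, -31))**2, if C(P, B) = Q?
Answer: 64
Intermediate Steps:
k = 20
Q = 12
C(P, B) = 12
(C(k, (-5)**3) + T(-4, -31))**2 = (12 - 4)**2 = 8**2 = 64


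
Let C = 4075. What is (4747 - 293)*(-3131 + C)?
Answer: 4204576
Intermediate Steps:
(4747 - 293)*(-3131 + C) = (4747 - 293)*(-3131 + 4075) = 4454*944 = 4204576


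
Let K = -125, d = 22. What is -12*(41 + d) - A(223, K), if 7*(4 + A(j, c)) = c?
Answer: -5139/7 ≈ -734.14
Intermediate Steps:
A(j, c) = -4 + c/7
-12*(41 + d) - A(223, K) = -12*(41 + 22) - (-4 + (1/7)*(-125)) = -12*63 - (-4 - 125/7) = -756 - 1*(-153/7) = -756 + 153/7 = -5139/7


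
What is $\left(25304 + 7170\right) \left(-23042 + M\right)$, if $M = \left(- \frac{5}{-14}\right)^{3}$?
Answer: $- \frac{1026618796151}{1372} \approx -7.4826 \cdot 10^{8}$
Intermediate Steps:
$M = \frac{125}{2744}$ ($M = \left(\left(-5\right) \left(- \frac{1}{14}\right)\right)^{3} = \left(\frac{5}{14}\right)^{3} = \frac{125}{2744} \approx 0.045554$)
$\left(25304 + 7170\right) \left(-23042 + M\right) = \left(25304 + 7170\right) \left(-23042 + \frac{125}{2744}\right) = 32474 \left(- \frac{63227123}{2744}\right) = - \frac{1026618796151}{1372}$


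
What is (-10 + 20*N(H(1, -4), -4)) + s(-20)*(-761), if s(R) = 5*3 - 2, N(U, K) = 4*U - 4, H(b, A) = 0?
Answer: -9983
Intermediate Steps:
N(U, K) = -4 + 4*U
s(R) = 13 (s(R) = 15 - 2 = 13)
(-10 + 20*N(H(1, -4), -4)) + s(-20)*(-761) = (-10 + 20*(-4 + 4*0)) + 13*(-761) = (-10 + 20*(-4 + 0)) - 9893 = (-10 + 20*(-4)) - 9893 = (-10 - 80) - 9893 = -90 - 9893 = -9983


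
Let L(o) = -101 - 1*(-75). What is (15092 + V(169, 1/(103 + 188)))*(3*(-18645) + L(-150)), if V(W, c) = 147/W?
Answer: -142739442895/169 ≈ -8.4461e+8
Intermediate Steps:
L(o) = -26 (L(o) = -101 + 75 = -26)
(15092 + V(169, 1/(103 + 188)))*(3*(-18645) + L(-150)) = (15092 + 147/169)*(3*(-18645) - 26) = (15092 + 147*(1/169))*(-55935 - 26) = (15092 + 147/169)*(-55961) = (2550695/169)*(-55961) = -142739442895/169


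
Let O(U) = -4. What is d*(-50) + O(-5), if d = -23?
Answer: 1146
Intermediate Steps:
d*(-50) + O(-5) = -23*(-50) - 4 = 1150 - 4 = 1146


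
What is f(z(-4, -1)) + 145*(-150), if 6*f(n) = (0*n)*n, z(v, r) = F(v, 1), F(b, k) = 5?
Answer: -21750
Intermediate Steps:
z(v, r) = 5
f(n) = 0 (f(n) = ((0*n)*n)/6 = (0*n)/6 = (⅙)*0 = 0)
f(z(-4, -1)) + 145*(-150) = 0 + 145*(-150) = 0 - 21750 = -21750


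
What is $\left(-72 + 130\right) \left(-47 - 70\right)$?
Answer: $-6786$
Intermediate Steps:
$\left(-72 + 130\right) \left(-47 - 70\right) = 58 \left(-117\right) = -6786$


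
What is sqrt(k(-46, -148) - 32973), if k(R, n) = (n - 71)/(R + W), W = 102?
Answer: I*sqrt(25853898)/28 ≈ 181.6*I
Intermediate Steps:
k(R, n) = (-71 + n)/(102 + R) (k(R, n) = (n - 71)/(R + 102) = (-71 + n)/(102 + R))
sqrt(k(-46, -148) - 32973) = sqrt((-71 - 148)/(102 - 46) - 32973) = sqrt(-219/56 - 32973) = sqrt(-1846707/56) = I*sqrt(25853898)/28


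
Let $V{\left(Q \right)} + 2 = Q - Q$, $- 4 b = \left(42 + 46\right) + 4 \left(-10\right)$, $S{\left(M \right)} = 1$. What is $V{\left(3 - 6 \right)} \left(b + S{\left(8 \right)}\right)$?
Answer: $22$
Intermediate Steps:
$b = -12$ ($b = - \frac{\left(42 + 46\right) + 4 \left(-10\right)}{4} = - \frac{88 - 40}{4} = \left(- \frac{1}{4}\right) 48 = -12$)
$V{\left(Q \right)} = -2$ ($V{\left(Q \right)} = -2 + \left(Q - Q\right) = -2 + 0 = -2$)
$V{\left(3 - 6 \right)} \left(b + S{\left(8 \right)}\right) = - 2 \left(-12 + 1\right) = \left(-2\right) \left(-11\right) = 22$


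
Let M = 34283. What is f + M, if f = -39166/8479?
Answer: 290646391/8479 ≈ 34278.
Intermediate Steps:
f = -39166/8479 (f = -39166*1/8479 = -39166/8479 ≈ -4.6192)
f + M = -39166/8479 + 34283 = 290646391/8479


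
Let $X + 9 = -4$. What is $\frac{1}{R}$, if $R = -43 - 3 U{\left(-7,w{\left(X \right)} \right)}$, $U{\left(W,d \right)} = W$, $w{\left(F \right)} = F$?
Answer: $- \frac{1}{22} \approx -0.045455$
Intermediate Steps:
$X = -13$ ($X = -9 - 4 = -13$)
$R = -22$ ($R = -43 - -21 = -43 + 21 = -22$)
$\frac{1}{R} = \frac{1}{-22} = - \frac{1}{22}$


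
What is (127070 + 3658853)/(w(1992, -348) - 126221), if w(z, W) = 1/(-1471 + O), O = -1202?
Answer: -10119772179/337388734 ≈ -29.994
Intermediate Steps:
w(z, W) = -1/2673 (w(z, W) = 1/(-1471 - 1202) = 1/(-2673) = -1/2673)
(127070 + 3658853)/(w(1992, -348) - 126221) = (127070 + 3658853)/(-1/2673 - 126221) = 3785923/(-337388734/2673) = 3785923*(-2673/337388734) = -10119772179/337388734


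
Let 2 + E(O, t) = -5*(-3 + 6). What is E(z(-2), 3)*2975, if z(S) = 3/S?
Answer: -50575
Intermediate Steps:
E(O, t) = -17 (E(O, t) = -2 - 5*(-3 + 6) = -2 - 5*3 = -2 - 15 = -17)
E(z(-2), 3)*2975 = -17*2975 = -50575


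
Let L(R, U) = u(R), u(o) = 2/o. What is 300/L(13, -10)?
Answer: 1950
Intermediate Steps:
L(R, U) = 2/R
300/L(13, -10) = 300/((2/13)) = 300/((2*(1/13))) = 300/(2/13) = 300*(13/2) = 1950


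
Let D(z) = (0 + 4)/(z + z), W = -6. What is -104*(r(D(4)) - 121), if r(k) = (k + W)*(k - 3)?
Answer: 11154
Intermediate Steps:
D(z) = 2/z (D(z) = 4/((2*z)) = 4*(1/(2*z)) = 2/z)
r(k) = (-6 + k)*(-3 + k) (r(k) = (k - 6)*(k - 3) = (-6 + k)*(-3 + k))
-104*(r(D(4)) - 121) = -104*((18 + (2/4)² - 18/4) - 121) = -104*((18 + (2*(¼))² - 18/4) - 121) = -104*((18 + (½)² - 9*½) - 121) = -104*((18 + ¼ - 9/2) - 121) = -104*(55/4 - 121) = -104*(-429/4) = 11154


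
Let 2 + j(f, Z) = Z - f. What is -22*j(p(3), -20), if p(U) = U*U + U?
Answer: 748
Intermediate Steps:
p(U) = U + U**2 (p(U) = U**2 + U = U + U**2)
j(f, Z) = -2 + Z - f (j(f, Z) = -2 + (Z - f) = -2 + Z - f)
-22*j(p(3), -20) = -22*(-2 - 20 - 3*(1 + 3)) = -22*(-2 - 20 - 3*4) = -22*(-2 - 20 - 1*12) = -22*(-2 - 20 - 12) = -22*(-34) = 748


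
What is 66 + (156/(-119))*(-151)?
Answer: 31410/119 ≈ 263.95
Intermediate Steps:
66 + (156/(-119))*(-151) = 66 + (156*(-1/119))*(-151) = 66 - 156/119*(-151) = 66 + 23556/119 = 31410/119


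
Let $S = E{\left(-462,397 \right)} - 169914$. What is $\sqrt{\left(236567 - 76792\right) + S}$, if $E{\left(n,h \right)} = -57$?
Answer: $2 i \sqrt{2549} \approx 100.98 i$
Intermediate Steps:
$S = -169971$ ($S = -57 - 169914 = -169971$)
$\sqrt{\left(236567 - 76792\right) + S} = \sqrt{\left(236567 - 76792\right) - 169971} = \sqrt{159775 - 169971} = \sqrt{-10196} = 2 i \sqrt{2549}$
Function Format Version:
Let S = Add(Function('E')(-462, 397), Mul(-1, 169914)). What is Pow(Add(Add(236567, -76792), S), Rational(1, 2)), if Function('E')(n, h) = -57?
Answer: Mul(2, I, Pow(2549, Rational(1, 2))) ≈ Mul(100.98, I)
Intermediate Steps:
S = -169971 (S = Add(-57, Mul(-1, 169914)) = Add(-57, -169914) = -169971)
Pow(Add(Add(236567, -76792), S), Rational(1, 2)) = Pow(Add(Add(236567, -76792), -169971), Rational(1, 2)) = Pow(Add(159775, -169971), Rational(1, 2)) = Pow(-10196, Rational(1, 2)) = Mul(2, I, Pow(2549, Rational(1, 2)))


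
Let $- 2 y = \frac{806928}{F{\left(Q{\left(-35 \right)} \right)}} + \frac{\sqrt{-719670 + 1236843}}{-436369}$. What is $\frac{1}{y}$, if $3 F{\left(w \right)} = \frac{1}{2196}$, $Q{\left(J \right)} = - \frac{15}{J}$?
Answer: $- \frac{674846341394289975936}{1793755633825006681886666526361} - \frac{872738 \sqrt{517173}}{5381266901475020045659999579083} \approx -3.7622 \cdot 10^{-10}$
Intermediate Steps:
$F{\left(w \right)} = \frac{1}{6588}$ ($F{\left(w \right)} = \frac{1}{3 \cdot 2196} = \frac{1}{3} \cdot \frac{1}{2196} = \frac{1}{6588}$)
$y = -2658020832 + \frac{\sqrt{517173}}{872738}$ ($y = - \frac{806928 \frac{1}{\frac{1}{6588}} + \frac{\sqrt{-719670 + 1236843}}{-436369}}{2} = - \frac{806928 \cdot 6588 + \sqrt{517173} \left(- \frac{1}{436369}\right)}{2} = - \frac{5316041664 - \frac{\sqrt{517173}}{436369}}{2} = -2658020832 + \frac{\sqrt{517173}}{872738} \approx -2.658 \cdot 10^{9}$)
$\frac{1}{y} = \frac{1}{-2658020832 + \frac{\sqrt{517173}}{872738}}$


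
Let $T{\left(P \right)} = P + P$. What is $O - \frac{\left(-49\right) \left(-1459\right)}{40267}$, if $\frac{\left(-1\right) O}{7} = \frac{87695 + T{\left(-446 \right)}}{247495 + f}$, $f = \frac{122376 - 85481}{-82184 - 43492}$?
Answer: $- \frac{5298590503979507}{1252470595641575} \approx -4.2305$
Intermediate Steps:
$f = - \frac{36895}{125676}$ ($f = \frac{36895}{-125676} = 36895 \left(- \frac{1}{125676}\right) = - \frac{36895}{125676} \approx -0.29357$)
$T{\left(P \right)} = 2 P$
$O = - \frac{76363376796}{31104144725}$ ($O = - 7 \frac{87695 + 2 \left(-446\right)}{247495 - \frac{36895}{125676}} = - 7 \frac{87695 - 892}{\frac{31104144725}{125676}} = - 7 \cdot 86803 \cdot \frac{125676}{31104144725} = \left(-7\right) \frac{10909053828}{31104144725} = - \frac{76363376796}{31104144725} \approx -2.4551$)
$O - \frac{\left(-49\right) \left(-1459\right)}{40267} = - \frac{76363376796}{31104144725} - \frac{\left(-49\right) \left(-1459\right)}{40267} = - \frac{76363376796}{31104144725} - 71491 \cdot \frac{1}{40267} = - \frac{76363376796}{31104144725} - \frac{71491}{40267} = - \frac{5298590503979507}{1252470595641575}$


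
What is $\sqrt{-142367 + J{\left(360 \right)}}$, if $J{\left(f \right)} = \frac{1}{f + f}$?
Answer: $\frac{i \sqrt{512521195}}{60} \approx 377.32 i$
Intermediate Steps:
$J{\left(f \right)} = \frac{1}{2 f}$
$\sqrt{-142367 + J{\left(360 \right)}} = \sqrt{-142367 + \frac{1}{2 \cdot 360}} = \sqrt{-142367 + \frac{1}{2} \cdot \frac{1}{360}} = \sqrt{-142367 + \frac{1}{720}} = \sqrt{- \frac{102504239}{720}} = \frac{i \sqrt{512521195}}{60}$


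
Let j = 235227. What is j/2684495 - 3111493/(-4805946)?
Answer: 9483275660777/12901538007270 ≈ 0.73505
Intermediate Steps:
j/2684495 - 3111493/(-4805946) = 235227/2684495 - 3111493/(-4805946) = 235227*(1/2684495) - 3111493*(-1/4805946) = 235227/2684495 + 3111493/4805946 = 9483275660777/12901538007270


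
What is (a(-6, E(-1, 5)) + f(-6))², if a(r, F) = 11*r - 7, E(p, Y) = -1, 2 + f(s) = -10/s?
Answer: 48400/9 ≈ 5377.8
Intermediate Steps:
f(s) = -2 - 10/s
a(r, F) = -7 + 11*r
(a(-6, E(-1, 5)) + f(-6))² = ((-7 + 11*(-6)) + (-2 - 10/(-6)))² = ((-7 - 66) + (-2 - 10*(-⅙)))² = (-73 + (-2 + 5/3))² = (-73 - ⅓)² = (-220/3)² = 48400/9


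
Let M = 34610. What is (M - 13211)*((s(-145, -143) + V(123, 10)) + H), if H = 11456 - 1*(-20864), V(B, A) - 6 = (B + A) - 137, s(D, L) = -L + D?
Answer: 691615680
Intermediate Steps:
s(D, L) = D - L
V(B, A) = -131 + A + B (V(B, A) = 6 + ((B + A) - 137) = 6 + ((A + B) - 137) = 6 + (-137 + A + B) = -131 + A + B)
H = 32320 (H = 11456 + 20864 = 32320)
(M - 13211)*((s(-145, -143) + V(123, 10)) + H) = (34610 - 13211)*(((-145 - 1*(-143)) + (-131 + 10 + 123)) + 32320) = 21399*(((-145 + 143) + 2) + 32320) = 21399*((-2 + 2) + 32320) = 21399*(0 + 32320) = 21399*32320 = 691615680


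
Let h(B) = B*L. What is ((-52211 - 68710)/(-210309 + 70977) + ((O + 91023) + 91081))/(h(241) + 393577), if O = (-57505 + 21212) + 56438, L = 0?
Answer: 552546639/1075252364 ≈ 0.51388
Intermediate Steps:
h(B) = 0 (h(B) = B*0 = 0)
O = 20145 (O = -36293 + 56438 = 20145)
((-52211 - 68710)/(-210309 + 70977) + ((O + 91023) + 91081))/(h(241) + 393577) = ((-52211 - 68710)/(-210309 + 70977) + ((20145 + 91023) + 91081))/(0 + 393577) = (-120921/(-139332) + (111168 + 91081))/393577 = (-120921*(-1/139332) + 202249)*(1/393577) = (2371/2732 + 202249)*(1/393577) = (552546639/2732)*(1/393577) = 552546639/1075252364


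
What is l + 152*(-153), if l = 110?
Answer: -23146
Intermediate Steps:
l + 152*(-153) = 110 + 152*(-153) = 110 - 23256 = -23146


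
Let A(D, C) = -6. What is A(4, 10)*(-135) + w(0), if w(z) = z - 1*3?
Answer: 807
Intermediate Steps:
w(z) = -3 + z (w(z) = z - 3 = -3 + z)
A(4, 10)*(-135) + w(0) = -6*(-135) + (-3 + 0) = 810 - 3 = 807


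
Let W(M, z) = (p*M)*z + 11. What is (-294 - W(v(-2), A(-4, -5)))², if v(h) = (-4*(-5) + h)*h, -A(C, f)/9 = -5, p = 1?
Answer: 1729225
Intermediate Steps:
A(C, f) = 45 (A(C, f) = -9*(-5) = 45)
v(h) = h*(20 + h) (v(h) = (20 + h)*h = h*(20 + h))
W(M, z) = 11 + M*z (W(M, z) = (1*M)*z + 11 = M*z + 11 = 11 + M*z)
(-294 - W(v(-2), A(-4, -5)))² = (-294 - (11 - 2*(20 - 2)*45))² = (-294 - (11 - 2*18*45))² = (-294 - (11 - 36*45))² = (-294 - (11 - 1620))² = (-294 - 1*(-1609))² = (-294 + 1609)² = 1315² = 1729225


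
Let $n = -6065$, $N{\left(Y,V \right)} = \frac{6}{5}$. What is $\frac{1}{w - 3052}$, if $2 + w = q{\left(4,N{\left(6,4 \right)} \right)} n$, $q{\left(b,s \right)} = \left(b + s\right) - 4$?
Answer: $- \frac{1}{10332} \approx -9.6787 \cdot 10^{-5}$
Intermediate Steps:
$N{\left(Y,V \right)} = \frac{6}{5}$ ($N{\left(Y,V \right)} = 6 \cdot \frac{1}{5} = \frac{6}{5}$)
$q{\left(b,s \right)} = -4 + b + s$
$w = -7280$ ($w = -2 + \left(-4 + 4 + \frac{6}{5}\right) \left(-6065\right) = -2 + \frac{6}{5} \left(-6065\right) = -2 - 7278 = -7280$)
$\frac{1}{w - 3052} = \frac{1}{-7280 - 3052} = \frac{1}{-10332} = - \frac{1}{10332}$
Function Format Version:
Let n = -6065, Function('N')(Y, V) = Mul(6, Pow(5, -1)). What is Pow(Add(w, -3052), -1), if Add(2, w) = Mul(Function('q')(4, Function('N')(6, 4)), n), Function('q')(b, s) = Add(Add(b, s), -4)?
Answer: Rational(-1, 10332) ≈ -9.6787e-5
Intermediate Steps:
Function('N')(Y, V) = Rational(6, 5) (Function('N')(Y, V) = Mul(6, Rational(1, 5)) = Rational(6, 5))
Function('q')(b, s) = Add(-4, b, s)
w = -7280 (w = Add(-2, Mul(Add(-4, 4, Rational(6, 5)), -6065)) = Add(-2, Mul(Rational(6, 5), -6065)) = Add(-2, -7278) = -7280)
Pow(Add(w, -3052), -1) = Pow(Add(-7280, -3052), -1) = Pow(-10332, -1) = Rational(-1, 10332)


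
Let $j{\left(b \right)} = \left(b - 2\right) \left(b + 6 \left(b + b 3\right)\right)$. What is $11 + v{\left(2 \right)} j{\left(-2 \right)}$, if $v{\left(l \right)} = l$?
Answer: $411$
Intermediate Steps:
$j{\left(b \right)} = 25 b \left(-2 + b\right)$ ($j{\left(b \right)} = \left(-2 + b\right) \left(b + 6 \left(b + 3 b\right)\right) = \left(-2 + b\right) \left(b + 6 \cdot 4 b\right) = \left(-2 + b\right) \left(b + 24 b\right) = \left(-2 + b\right) 25 b = 25 b \left(-2 + b\right)$)
$11 + v{\left(2 \right)} j{\left(-2 \right)} = 11 + 2 \cdot 25 \left(-2\right) \left(-2 - 2\right) = 11 + 2 \cdot 25 \left(-2\right) \left(-4\right) = 11 + 2 \cdot 200 = 11 + 400 = 411$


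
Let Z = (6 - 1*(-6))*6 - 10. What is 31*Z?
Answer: 1922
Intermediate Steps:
Z = 62 (Z = (6 + 6)*6 - 10 = 12*6 - 10 = 72 - 10 = 62)
31*Z = 31*62 = 1922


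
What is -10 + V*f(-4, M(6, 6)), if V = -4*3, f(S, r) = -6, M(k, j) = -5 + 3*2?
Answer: 62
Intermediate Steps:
M(k, j) = 1 (M(k, j) = -5 + 6 = 1)
V = -12
-10 + V*f(-4, M(6, 6)) = -10 - 12*(-6) = -10 + 72 = 62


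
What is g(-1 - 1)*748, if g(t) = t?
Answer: -1496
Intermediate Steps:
g(-1 - 1)*748 = (-1 - 1)*748 = -2*748 = -1496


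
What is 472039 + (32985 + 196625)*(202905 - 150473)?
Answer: 12039383559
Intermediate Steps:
472039 + (32985 + 196625)*(202905 - 150473) = 472039 + 229610*52432 = 472039 + 12038911520 = 12039383559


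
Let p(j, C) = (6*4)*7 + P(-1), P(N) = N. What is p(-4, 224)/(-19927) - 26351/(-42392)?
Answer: 518016913/844745384 ≈ 0.61322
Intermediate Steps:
p(j, C) = 167 (p(j, C) = (6*4)*7 - 1 = 24*7 - 1 = 168 - 1 = 167)
p(-4, 224)/(-19927) - 26351/(-42392) = 167/(-19927) - 26351/(-42392) = 167*(-1/19927) - 26351*(-1/42392) = -167/19927 + 26351/42392 = 518016913/844745384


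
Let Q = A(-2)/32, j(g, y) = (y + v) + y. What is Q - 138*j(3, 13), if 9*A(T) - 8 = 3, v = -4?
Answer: -874357/288 ≈ -3036.0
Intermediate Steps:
A(T) = 11/9 (A(T) = 8/9 + (⅑)*3 = 8/9 + ⅓ = 11/9)
j(g, y) = -4 + 2*y (j(g, y) = (y - 4) + y = (-4 + y) + y = -4 + 2*y)
Q = 11/288 (Q = (11/9)/32 = (11/9)*(1/32) = 11/288 ≈ 0.038194)
Q - 138*j(3, 13) = 11/288 - 138*(-4 + 2*13) = 11/288 - 138*(-4 + 26) = 11/288 - 138*22 = 11/288 - 3036 = -874357/288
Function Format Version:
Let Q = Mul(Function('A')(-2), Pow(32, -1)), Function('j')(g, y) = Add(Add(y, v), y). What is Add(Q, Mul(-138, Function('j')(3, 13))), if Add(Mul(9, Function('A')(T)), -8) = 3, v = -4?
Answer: Rational(-874357, 288) ≈ -3036.0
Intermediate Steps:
Function('A')(T) = Rational(11, 9) (Function('A')(T) = Add(Rational(8, 9), Mul(Rational(1, 9), 3)) = Add(Rational(8, 9), Rational(1, 3)) = Rational(11, 9))
Function('j')(g, y) = Add(-4, Mul(2, y)) (Function('j')(g, y) = Add(Add(y, -4), y) = Add(Add(-4, y), y) = Add(-4, Mul(2, y)))
Q = Rational(11, 288) (Q = Mul(Rational(11, 9), Pow(32, -1)) = Mul(Rational(11, 9), Rational(1, 32)) = Rational(11, 288) ≈ 0.038194)
Add(Q, Mul(-138, Function('j')(3, 13))) = Add(Rational(11, 288), Mul(-138, Add(-4, Mul(2, 13)))) = Add(Rational(11, 288), Mul(-138, Add(-4, 26))) = Add(Rational(11, 288), Mul(-138, 22)) = Add(Rational(11, 288), -3036) = Rational(-874357, 288)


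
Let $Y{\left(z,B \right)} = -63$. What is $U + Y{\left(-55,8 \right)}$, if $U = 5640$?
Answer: $5577$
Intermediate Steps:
$U + Y{\left(-55,8 \right)} = 5640 - 63 = 5577$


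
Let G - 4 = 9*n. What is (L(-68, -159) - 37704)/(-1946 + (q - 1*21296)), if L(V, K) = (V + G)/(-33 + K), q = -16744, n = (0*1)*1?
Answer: 113111/119958 ≈ 0.94292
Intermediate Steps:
n = 0 (n = 0*1 = 0)
G = 4 (G = 4 + 9*0 = 4 + 0 = 4)
L(V, K) = (4 + V)/(-33 + K) (L(V, K) = (V + 4)/(-33 + K) = (4 + V)/(-33 + K))
(L(-68, -159) - 37704)/(-1946 + (q - 1*21296)) = ((4 - 68)/(-33 - 159) - 37704)/(-1946 + (-16744 - 1*21296)) = (-64/(-192) - 37704)/(-1946 + (-16744 - 21296)) = (-1/192*(-64) - 37704)/(-1946 - 38040) = (1/3 - 37704)/(-39986) = -113111/3*(-1/39986) = 113111/119958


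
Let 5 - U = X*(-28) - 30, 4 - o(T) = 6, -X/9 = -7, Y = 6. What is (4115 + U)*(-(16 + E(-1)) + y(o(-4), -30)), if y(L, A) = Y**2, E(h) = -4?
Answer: 141936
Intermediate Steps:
X = 63 (X = -9*(-7) = 63)
o(T) = -2 (o(T) = 4 - 1*6 = 4 - 6 = -2)
y(L, A) = 36 (y(L, A) = 6**2 = 36)
U = 1799 (U = 5 - (63*(-28) - 30) = 5 - (-1764 - 30) = 5 - 1*(-1794) = 5 + 1794 = 1799)
(4115 + U)*(-(16 + E(-1)) + y(o(-4), -30)) = (4115 + 1799)*(-(16 - 4) + 36) = 5914*(-1*12 + 36) = 5914*(-12 + 36) = 5914*24 = 141936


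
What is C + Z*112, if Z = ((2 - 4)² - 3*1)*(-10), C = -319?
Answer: -1439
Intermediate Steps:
Z = -10 (Z = ((-2)² - 3)*(-10) = (4 - 3)*(-10) = 1*(-10) = -10)
C + Z*112 = -319 - 10*112 = -319 - 1120 = -1439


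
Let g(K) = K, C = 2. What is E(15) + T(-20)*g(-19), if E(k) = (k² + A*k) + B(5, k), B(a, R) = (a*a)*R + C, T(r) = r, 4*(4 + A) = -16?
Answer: 862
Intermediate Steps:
A = -8 (A = -4 + (¼)*(-16) = -4 - 4 = -8)
B(a, R) = 2 + R*a² (B(a, R) = (a*a)*R + 2 = a²*R + 2 = R*a² + 2 = 2 + R*a²)
E(k) = 2 + k² + 17*k (E(k) = (k² - 8*k) + (2 + k*5²) = (k² - 8*k) + (2 + k*25) = (k² - 8*k) + (2 + 25*k) = 2 + k² + 17*k)
E(15) + T(-20)*g(-19) = (2 + 15² + 17*15) - 20*(-19) = (2 + 225 + 255) + 380 = 482 + 380 = 862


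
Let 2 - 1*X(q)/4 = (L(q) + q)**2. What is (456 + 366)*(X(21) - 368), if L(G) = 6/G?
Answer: -87496968/49 ≈ -1.7857e+6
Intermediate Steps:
X(q) = 8 - 4*(q + 6/q)**2 (X(q) = 8 - 4*(6/q + q)**2 = 8 - 4*(q + 6/q)**2)
(456 + 366)*(X(21) - 368) = (456 + 366)*((8 - 4*(6 + 21**2)**2/21**2) - 368) = 822*((8 - 4*1/441*(6 + 441)**2) - 368) = 822*((8 - 4*1/441*447**2) - 368) = 822*((8 - 4*1/441*199809) - 368) = 822*((8 - 88804/49) - 368) = 822*(-88412/49 - 368) = 822*(-106444/49) = -87496968/49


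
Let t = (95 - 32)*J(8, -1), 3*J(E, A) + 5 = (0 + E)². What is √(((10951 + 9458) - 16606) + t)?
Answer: √5042 ≈ 71.007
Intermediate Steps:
J(E, A) = -5/3 + E²/3 (J(E, A) = -5/3 + (0 + E)²/3 = -5/3 + E²/3)
t = 1239 (t = (95 - 32)*(-5/3 + (⅓)*8²) = 63*(-5/3 + (⅓)*64) = 63*(-5/3 + 64/3) = 63*(59/3) = 1239)
√(((10951 + 9458) - 16606) + t) = √(((10951 + 9458) - 16606) + 1239) = √((20409 - 16606) + 1239) = √(3803 + 1239) = √5042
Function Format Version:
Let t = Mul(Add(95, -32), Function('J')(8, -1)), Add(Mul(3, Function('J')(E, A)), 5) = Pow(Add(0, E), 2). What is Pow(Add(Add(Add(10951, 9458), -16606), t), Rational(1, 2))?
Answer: Pow(5042, Rational(1, 2)) ≈ 71.007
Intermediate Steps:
Function('J')(E, A) = Add(Rational(-5, 3), Mul(Rational(1, 3), Pow(E, 2))) (Function('J')(E, A) = Add(Rational(-5, 3), Mul(Rational(1, 3), Pow(Add(0, E), 2))) = Add(Rational(-5, 3), Mul(Rational(1, 3), Pow(E, 2))))
t = 1239 (t = Mul(Add(95, -32), Add(Rational(-5, 3), Mul(Rational(1, 3), Pow(8, 2)))) = Mul(63, Add(Rational(-5, 3), Mul(Rational(1, 3), 64))) = Mul(63, Add(Rational(-5, 3), Rational(64, 3))) = Mul(63, Rational(59, 3)) = 1239)
Pow(Add(Add(Add(10951, 9458), -16606), t), Rational(1, 2)) = Pow(Add(Add(Add(10951, 9458), -16606), 1239), Rational(1, 2)) = Pow(Add(Add(20409, -16606), 1239), Rational(1, 2)) = Pow(Add(3803, 1239), Rational(1, 2)) = Pow(5042, Rational(1, 2))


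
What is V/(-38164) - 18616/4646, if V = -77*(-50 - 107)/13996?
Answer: -710262046957/177259284016 ≈ -4.0069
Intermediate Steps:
V = 12089/13996 (V = -77*(-157)*(1/13996) = 12089*(1/13996) = 12089/13996 ≈ 0.86375)
V/(-38164) - 18616/4646 = (12089/13996)/(-38164) - 18616/4646 = (12089/13996)*(-1/38164) - 18616*1/4646 = -1727/76306192 - 9308/2323 = -710262046957/177259284016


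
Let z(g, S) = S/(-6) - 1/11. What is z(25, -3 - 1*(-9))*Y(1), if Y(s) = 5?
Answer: -60/11 ≈ -5.4545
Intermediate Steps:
z(g, S) = -1/11 - S/6 (z(g, S) = S*(-⅙) - 1*1/11 = -S/6 - 1/11 = -1/11 - S/6)
z(25, -3 - 1*(-9))*Y(1) = (-1/11 - (-3 - 1*(-9))/6)*5 = (-1/11 - (-3 + 9)/6)*5 = (-1/11 - ⅙*6)*5 = (-1/11 - 1)*5 = -12/11*5 = -60/11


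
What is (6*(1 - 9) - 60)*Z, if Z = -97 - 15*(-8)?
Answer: -2484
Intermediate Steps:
Z = 23 (Z = -97 + 120 = 23)
(6*(1 - 9) - 60)*Z = (6*(1 - 9) - 60)*23 = (6*(-8) - 60)*23 = (-48 - 60)*23 = -108*23 = -2484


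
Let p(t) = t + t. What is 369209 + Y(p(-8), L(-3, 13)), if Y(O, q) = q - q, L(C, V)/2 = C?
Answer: 369209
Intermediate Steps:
L(C, V) = 2*C
p(t) = 2*t
Y(O, q) = 0
369209 + Y(p(-8), L(-3, 13)) = 369209 + 0 = 369209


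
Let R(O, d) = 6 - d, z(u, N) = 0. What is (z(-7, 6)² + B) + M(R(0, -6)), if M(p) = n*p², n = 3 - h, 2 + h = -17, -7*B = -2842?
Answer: 3574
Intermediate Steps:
B = 406 (B = -⅐*(-2842) = 406)
h = -19 (h = -2 - 17 = -19)
n = 22 (n = 3 - 1*(-19) = 3 + 19 = 22)
M(p) = 22*p²
(z(-7, 6)² + B) + M(R(0, -6)) = (0² + 406) + 22*(6 - 1*(-6))² = (0 + 406) + 22*(6 + 6)² = 406 + 22*12² = 406 + 22*144 = 406 + 3168 = 3574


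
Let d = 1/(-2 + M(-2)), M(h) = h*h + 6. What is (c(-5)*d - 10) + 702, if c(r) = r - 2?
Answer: 5529/8 ≈ 691.13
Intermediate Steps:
M(h) = 6 + h² (M(h) = h² + 6 = 6 + h²)
d = ⅛ (d = 1/(-2 + (6 + (-2)²)) = 1/(-2 + (6 + 4)) = 1/(-2 + 10) = 1/8 = ⅛ ≈ 0.12500)
c(r) = -2 + r
(c(-5)*d - 10) + 702 = ((-2 - 5)*(⅛) - 10) + 702 = (-7*⅛ - 10) + 702 = (-7/8 - 10) + 702 = -87/8 + 702 = 5529/8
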